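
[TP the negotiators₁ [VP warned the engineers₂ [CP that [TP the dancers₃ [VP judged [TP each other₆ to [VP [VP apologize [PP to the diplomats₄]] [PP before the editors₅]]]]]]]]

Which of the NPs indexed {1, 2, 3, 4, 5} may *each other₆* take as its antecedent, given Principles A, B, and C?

*each other* is an anaphor, so Principle A applies: it must be bound in its binding domain.
Binding domain of *each other₆*: the embedded TP, whose subject is the dancers₃.
*the negotiators₁* c-commands the anaphor but is outside its binding domain → cannot satisfy Principle A.
*the engineers₂* c-commands the anaphor but is outside its binding domain → cannot satisfy Principle A.
*the dancers₃* c-commands the anaphor within its binding domain → licit binder.
*the diplomats₄* does not c-command the anaphor → cannot bind it.
*the editors₅* does not c-command the anaphor → cannot bind it.

{3}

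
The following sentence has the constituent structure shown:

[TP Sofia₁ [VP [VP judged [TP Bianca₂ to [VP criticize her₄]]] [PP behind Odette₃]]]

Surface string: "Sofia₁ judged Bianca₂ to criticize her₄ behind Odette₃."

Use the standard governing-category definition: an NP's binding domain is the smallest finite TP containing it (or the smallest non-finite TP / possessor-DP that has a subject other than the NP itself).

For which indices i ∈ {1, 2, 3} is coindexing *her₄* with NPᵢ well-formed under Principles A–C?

{1, 3}

*her* is a pronoun, so Principle B applies: it must be free in its binding domain.
Binding domain of *her₄*: the embedded TP, whose subject is Bianca₂.
*Sofia₁* c-commands the pronoun but from outside its binding domain, and is not c-commanded by it → coindexation permitted.
*Bianca₂* c-commands the pronoun within its binding domain → coindexation would violate Principle B.
*Odette₃* and the pronoun do not c-command one another → neither Principle B nor Principle C is at stake; coindexation permitted.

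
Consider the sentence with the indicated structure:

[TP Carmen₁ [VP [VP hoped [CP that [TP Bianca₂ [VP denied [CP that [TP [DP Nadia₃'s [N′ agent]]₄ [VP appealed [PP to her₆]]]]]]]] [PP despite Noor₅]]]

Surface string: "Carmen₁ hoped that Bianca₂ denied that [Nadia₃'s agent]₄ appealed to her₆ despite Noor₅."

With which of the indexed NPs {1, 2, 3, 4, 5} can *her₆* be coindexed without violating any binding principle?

*her* is a pronoun, so Principle B applies: it must be free in its binding domain.
Binding domain of *her₆*: the embedded TP, whose subject is [Nadia₃'s agent]₄.
*Carmen₁* c-commands the pronoun but from outside its binding domain, and is not c-commanded by it → coindexation permitted.
*Bianca₂* c-commands the pronoun but from outside its binding domain, and is not c-commanded by it → coindexation permitted.
*Nadia₃* and the pronoun do not c-command one another → neither Principle B nor Principle C is at stake; coindexation permitted.
*[Nadia₃'s agent]₄* c-commands the pronoun within its binding domain → coindexation would violate Principle B.
*Noor₅* and the pronoun do not c-command one another → neither Principle B nor Principle C is at stake; coindexation permitted.

{1, 2, 3, 5}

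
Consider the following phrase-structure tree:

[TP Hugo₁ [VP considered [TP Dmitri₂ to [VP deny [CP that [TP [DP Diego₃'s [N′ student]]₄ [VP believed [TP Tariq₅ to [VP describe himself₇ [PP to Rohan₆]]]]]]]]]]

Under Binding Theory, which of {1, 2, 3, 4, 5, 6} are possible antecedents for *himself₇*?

*himself* is an anaphor, so Principle A applies: it must be bound in its binding domain.
Binding domain of *himself₇*: the embedded TP, whose subject is Tariq₅.
*Hugo₁* c-commands the anaphor but is outside its binding domain → cannot satisfy Principle A.
*Dmitri₂* c-commands the anaphor but is outside its binding domain → cannot satisfy Principle A.
*Diego₃* does not c-command the anaphor → cannot bind it.
*[Diego₃'s student]₄* c-commands the anaphor but is outside its binding domain → cannot satisfy Principle A.
*Tariq₅* c-commands the anaphor within its binding domain → licit binder.
*Rohan₆* does not c-command the anaphor → cannot bind it.

{5}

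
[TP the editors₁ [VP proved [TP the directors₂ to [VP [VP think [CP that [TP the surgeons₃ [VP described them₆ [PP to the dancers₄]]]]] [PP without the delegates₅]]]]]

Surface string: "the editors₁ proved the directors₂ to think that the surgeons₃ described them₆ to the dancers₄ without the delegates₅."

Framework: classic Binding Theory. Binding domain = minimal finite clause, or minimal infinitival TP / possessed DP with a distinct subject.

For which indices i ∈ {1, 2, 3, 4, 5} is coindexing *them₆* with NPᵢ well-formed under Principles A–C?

*them* is a pronoun, so Principle B applies: it must be free in its binding domain.
Binding domain of *them₆*: the embedded TP, whose subject is the surgeons₃.
*the editors₁* c-commands the pronoun but from outside its binding domain, and is not c-commanded by it → coindexation permitted.
*the directors₂* c-commands the pronoun but from outside its binding domain, and is not c-commanded by it → coindexation permitted.
*the surgeons₃* c-commands the pronoun within its binding domain → coindexation would violate Principle B.
*the dancers₄*: the pronoun c-commands this R-expression → coindexation would violate Principle C on *the dancers₄*.
*the delegates₅* and the pronoun do not c-command one another → neither Principle B nor Principle C is at stake; coindexation permitted.

{1, 2, 5}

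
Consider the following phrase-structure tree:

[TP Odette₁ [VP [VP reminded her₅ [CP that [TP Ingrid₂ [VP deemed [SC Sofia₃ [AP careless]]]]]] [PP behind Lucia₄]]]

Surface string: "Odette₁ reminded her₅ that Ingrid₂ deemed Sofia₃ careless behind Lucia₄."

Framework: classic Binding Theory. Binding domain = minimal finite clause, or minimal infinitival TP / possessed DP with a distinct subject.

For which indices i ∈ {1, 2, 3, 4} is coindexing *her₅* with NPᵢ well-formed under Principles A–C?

*her* is a pronoun, so Principle B applies: it must be free in its binding domain.
Binding domain of *her₅*: the matrix TP, whose subject is Odette₁.
*Odette₁* c-commands the pronoun within its binding domain → coindexation would violate Principle B.
*Ingrid₂*: the pronoun c-commands this R-expression → coindexation would violate Principle C on *Ingrid₂*.
*Sofia₃*: the pronoun c-commands this R-expression → coindexation would violate Principle C on *Sofia₃*.
*Lucia₄* and the pronoun do not c-command one another → neither Principle B nor Principle C is at stake; coindexation permitted.

{4}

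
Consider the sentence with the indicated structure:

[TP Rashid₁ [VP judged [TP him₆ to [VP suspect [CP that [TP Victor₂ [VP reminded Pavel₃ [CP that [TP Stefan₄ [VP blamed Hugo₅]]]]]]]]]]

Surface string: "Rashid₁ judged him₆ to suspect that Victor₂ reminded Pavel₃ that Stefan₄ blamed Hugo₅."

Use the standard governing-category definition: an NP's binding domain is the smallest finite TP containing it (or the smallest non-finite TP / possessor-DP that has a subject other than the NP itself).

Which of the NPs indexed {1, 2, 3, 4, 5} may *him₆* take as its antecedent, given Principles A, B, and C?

none

*him* is a pronoun, so Principle B applies: it must be free in its binding domain.
Binding domain of *him₆*: the matrix TP, whose subject is Rashid₁.
*Rashid₁* c-commands the pronoun within its binding domain → coindexation would violate Principle B.
*Victor₂*: the pronoun c-commands this R-expression → coindexation would violate Principle C on *Victor₂*.
*Pavel₃*: the pronoun c-commands this R-expression → coindexation would violate Principle C on *Pavel₃*.
*Stefan₄*: the pronoun c-commands this R-expression → coindexation would violate Principle C on *Stefan₄*.
*Hugo₅*: the pronoun c-commands this R-expression → coindexation would violate Principle C on *Hugo₅*.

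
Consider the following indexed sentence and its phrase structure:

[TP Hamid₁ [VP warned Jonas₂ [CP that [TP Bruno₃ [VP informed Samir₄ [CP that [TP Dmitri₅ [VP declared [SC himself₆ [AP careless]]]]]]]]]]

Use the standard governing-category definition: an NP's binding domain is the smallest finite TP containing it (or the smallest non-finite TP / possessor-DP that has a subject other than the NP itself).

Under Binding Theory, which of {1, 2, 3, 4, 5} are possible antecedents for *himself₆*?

*himself* is an anaphor, so Principle A applies: it must be bound in its binding domain.
Binding domain of *himself₆*: the embedded TP, whose subject is Dmitri₅.
*Hamid₁* c-commands the anaphor but is outside its binding domain → cannot satisfy Principle A.
*Jonas₂* c-commands the anaphor but is outside its binding domain → cannot satisfy Principle A.
*Bruno₃* c-commands the anaphor but is outside its binding domain → cannot satisfy Principle A.
*Samir₄* c-commands the anaphor but is outside its binding domain → cannot satisfy Principle A.
*Dmitri₅* c-commands the anaphor within its binding domain → licit binder.

{5}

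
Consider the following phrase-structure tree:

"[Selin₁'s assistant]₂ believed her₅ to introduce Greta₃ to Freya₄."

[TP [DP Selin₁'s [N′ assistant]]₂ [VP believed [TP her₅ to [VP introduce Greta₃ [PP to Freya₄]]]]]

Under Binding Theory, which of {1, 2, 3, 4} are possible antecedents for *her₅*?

*her* is a pronoun, so Principle B applies: it must be free in its binding domain.
Binding domain of *her₅*: the matrix TP, whose subject is [Selin₁'s assistant]₂.
*Selin₁* and the pronoun do not c-command one another → neither Principle B nor Principle C is at stake; coindexation permitted.
*[Selin₁'s assistant]₂* c-commands the pronoun within its binding domain → coindexation would violate Principle B.
*Greta₃*: the pronoun c-commands this R-expression → coindexation would violate Principle C on *Greta₃*.
*Freya₄*: the pronoun c-commands this R-expression → coindexation would violate Principle C on *Freya₄*.

{1}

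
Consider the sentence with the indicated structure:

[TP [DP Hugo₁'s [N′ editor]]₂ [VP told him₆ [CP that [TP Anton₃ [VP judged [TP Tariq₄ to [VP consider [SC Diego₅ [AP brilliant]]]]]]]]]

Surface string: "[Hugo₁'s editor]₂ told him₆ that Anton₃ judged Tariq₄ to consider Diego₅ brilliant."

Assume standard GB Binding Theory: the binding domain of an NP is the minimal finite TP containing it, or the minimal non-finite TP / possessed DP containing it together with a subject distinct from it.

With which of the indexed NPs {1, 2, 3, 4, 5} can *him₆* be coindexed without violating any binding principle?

*him* is a pronoun, so Principle B applies: it must be free in its binding domain.
Binding domain of *him₆*: the matrix TP, whose subject is [Hugo₁'s editor]₂.
*Hugo₁* and the pronoun do not c-command one another → neither Principle B nor Principle C is at stake; coindexation permitted.
*[Hugo₁'s editor]₂* c-commands the pronoun within its binding domain → coindexation would violate Principle B.
*Anton₃*: the pronoun c-commands this R-expression → coindexation would violate Principle C on *Anton₃*.
*Tariq₄*: the pronoun c-commands this R-expression → coindexation would violate Principle C on *Tariq₄*.
*Diego₅*: the pronoun c-commands this R-expression → coindexation would violate Principle C on *Diego₅*.

{1}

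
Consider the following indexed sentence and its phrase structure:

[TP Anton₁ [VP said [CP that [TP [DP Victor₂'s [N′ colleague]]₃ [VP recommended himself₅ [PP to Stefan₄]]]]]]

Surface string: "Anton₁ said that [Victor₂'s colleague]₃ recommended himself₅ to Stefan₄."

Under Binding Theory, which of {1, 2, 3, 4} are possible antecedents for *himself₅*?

{3}

*himself* is an anaphor, so Principle A applies: it must be bound in its binding domain.
Binding domain of *himself₅*: the embedded TP, whose subject is [Victor₂'s colleague]₃.
*Anton₁* c-commands the anaphor but is outside its binding domain → cannot satisfy Principle A.
*Victor₂* does not c-command the anaphor → cannot bind it.
*[Victor₂'s colleague]₃* c-commands the anaphor within its binding domain → licit binder.
*Stefan₄* does not c-command the anaphor → cannot bind it.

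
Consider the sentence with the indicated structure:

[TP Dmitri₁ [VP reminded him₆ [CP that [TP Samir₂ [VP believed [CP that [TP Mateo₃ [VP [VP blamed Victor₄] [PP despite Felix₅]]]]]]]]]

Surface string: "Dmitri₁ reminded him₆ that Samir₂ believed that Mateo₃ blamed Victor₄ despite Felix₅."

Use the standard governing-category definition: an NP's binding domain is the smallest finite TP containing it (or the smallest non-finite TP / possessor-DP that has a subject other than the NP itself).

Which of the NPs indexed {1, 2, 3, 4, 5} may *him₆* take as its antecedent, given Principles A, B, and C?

none

*him* is a pronoun, so Principle B applies: it must be free in its binding domain.
Binding domain of *him₆*: the matrix TP, whose subject is Dmitri₁.
*Dmitri₁* c-commands the pronoun within its binding domain → coindexation would violate Principle B.
*Samir₂*: the pronoun c-commands this R-expression → coindexation would violate Principle C on *Samir₂*.
*Mateo₃*: the pronoun c-commands this R-expression → coindexation would violate Principle C on *Mateo₃*.
*Victor₄*: the pronoun c-commands this R-expression → coindexation would violate Principle C on *Victor₄*.
*Felix₅*: the pronoun c-commands this R-expression → coindexation would violate Principle C on *Felix₅*.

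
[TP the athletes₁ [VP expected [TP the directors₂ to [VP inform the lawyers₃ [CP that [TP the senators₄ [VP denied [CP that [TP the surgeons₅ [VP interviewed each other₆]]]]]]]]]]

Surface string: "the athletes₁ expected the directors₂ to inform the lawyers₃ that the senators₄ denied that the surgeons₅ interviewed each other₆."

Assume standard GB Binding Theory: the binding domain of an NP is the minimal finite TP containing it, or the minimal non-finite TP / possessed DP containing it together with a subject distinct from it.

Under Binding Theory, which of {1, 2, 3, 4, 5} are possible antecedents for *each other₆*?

*each other* is an anaphor, so Principle A applies: it must be bound in its binding domain.
Binding domain of *each other₆*: the embedded TP, whose subject is the surgeons₅.
*the athletes₁* c-commands the anaphor but is outside its binding domain → cannot satisfy Principle A.
*the directors₂* c-commands the anaphor but is outside its binding domain → cannot satisfy Principle A.
*the lawyers₃* c-commands the anaphor but is outside its binding domain → cannot satisfy Principle A.
*the senators₄* c-commands the anaphor but is outside its binding domain → cannot satisfy Principle A.
*the surgeons₅* c-commands the anaphor within its binding domain → licit binder.

{5}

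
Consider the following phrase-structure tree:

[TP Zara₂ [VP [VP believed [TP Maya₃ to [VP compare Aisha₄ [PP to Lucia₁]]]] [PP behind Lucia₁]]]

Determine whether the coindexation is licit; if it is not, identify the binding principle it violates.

grammatical

The two coindexed NPs are *Lucia₁* and *Lucia₁*.
*Lucia₁* is an R-expression; no coindexed NP c-commands it, so Principle C holds.
*Lucia₁* is an R-expression; *Lucia₁* does not c-command it, and no other NP shares its index, so Principle C is satisfied.
All principles are respected.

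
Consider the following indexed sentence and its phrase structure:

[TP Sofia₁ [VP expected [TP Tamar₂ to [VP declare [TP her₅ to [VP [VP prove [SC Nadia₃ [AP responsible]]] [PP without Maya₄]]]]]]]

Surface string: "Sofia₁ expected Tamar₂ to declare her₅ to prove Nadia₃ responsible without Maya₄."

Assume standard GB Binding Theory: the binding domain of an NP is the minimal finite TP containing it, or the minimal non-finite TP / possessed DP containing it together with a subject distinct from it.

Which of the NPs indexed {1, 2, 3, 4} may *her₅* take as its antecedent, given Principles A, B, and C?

{1}

*her* is a pronoun, so Principle B applies: it must be free in its binding domain.
Binding domain of *her₅*: the embedded TP, whose subject is Tamar₂.
*Sofia₁* c-commands the pronoun but from outside its binding domain, and is not c-commanded by it → coindexation permitted.
*Tamar₂* c-commands the pronoun within its binding domain → coindexation would violate Principle B.
*Nadia₃*: the pronoun c-commands this R-expression → coindexation would violate Principle C on *Nadia₃*.
*Maya₄*: the pronoun c-commands this R-expression → coindexation would violate Principle C on *Maya₄*.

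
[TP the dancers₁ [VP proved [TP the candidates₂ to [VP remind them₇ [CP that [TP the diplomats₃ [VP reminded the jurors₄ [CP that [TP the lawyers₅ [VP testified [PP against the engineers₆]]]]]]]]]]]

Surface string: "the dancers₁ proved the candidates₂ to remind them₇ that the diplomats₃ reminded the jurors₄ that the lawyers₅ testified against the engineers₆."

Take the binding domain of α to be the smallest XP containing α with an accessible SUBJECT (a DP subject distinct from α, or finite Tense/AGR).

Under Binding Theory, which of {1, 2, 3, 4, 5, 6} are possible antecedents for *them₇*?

*them* is a pronoun, so Principle B applies: it must be free in its binding domain.
Binding domain of *them₇*: the embedded TP, whose subject is the candidates₂.
*the dancers₁* c-commands the pronoun but from outside its binding domain, and is not c-commanded by it → coindexation permitted.
*the candidates₂* c-commands the pronoun within its binding domain → coindexation would violate Principle B.
*the diplomats₃*: the pronoun c-commands this R-expression → coindexation would violate Principle C on *the diplomats₃*.
*the jurors₄*: the pronoun c-commands this R-expression → coindexation would violate Principle C on *the jurors₄*.
*the lawyers₅*: the pronoun c-commands this R-expression → coindexation would violate Principle C on *the lawyers₅*.
*the engineers₆*: the pronoun c-commands this R-expression → coindexation would violate Principle C on *the engineers₆*.

{1}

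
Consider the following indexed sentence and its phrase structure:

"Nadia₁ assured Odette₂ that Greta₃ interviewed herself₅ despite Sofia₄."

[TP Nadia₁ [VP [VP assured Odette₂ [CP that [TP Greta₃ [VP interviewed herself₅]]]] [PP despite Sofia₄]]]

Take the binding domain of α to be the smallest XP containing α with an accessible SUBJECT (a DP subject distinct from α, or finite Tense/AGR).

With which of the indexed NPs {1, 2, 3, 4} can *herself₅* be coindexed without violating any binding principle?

*herself* is an anaphor, so Principle A applies: it must be bound in its binding domain.
Binding domain of *herself₅*: the embedded TP, whose subject is Greta₃.
*Nadia₁* c-commands the anaphor but is outside its binding domain → cannot satisfy Principle A.
*Odette₂* c-commands the anaphor but is outside its binding domain → cannot satisfy Principle A.
*Greta₃* c-commands the anaphor within its binding domain → licit binder.
*Sofia₄* does not c-command the anaphor → cannot bind it.

{3}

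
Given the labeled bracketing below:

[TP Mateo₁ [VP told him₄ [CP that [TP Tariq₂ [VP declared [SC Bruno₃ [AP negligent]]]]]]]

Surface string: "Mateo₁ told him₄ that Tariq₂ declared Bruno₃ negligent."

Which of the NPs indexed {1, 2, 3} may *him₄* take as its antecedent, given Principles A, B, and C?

*him* is a pronoun, so Principle B applies: it must be free in its binding domain.
Binding domain of *him₄*: the matrix TP, whose subject is Mateo₁.
*Mateo₁* c-commands the pronoun within its binding domain → coindexation would violate Principle B.
*Tariq₂*: the pronoun c-commands this R-expression → coindexation would violate Principle C on *Tariq₂*.
*Bruno₃*: the pronoun c-commands this R-expression → coindexation would violate Principle C on *Bruno₃*.

none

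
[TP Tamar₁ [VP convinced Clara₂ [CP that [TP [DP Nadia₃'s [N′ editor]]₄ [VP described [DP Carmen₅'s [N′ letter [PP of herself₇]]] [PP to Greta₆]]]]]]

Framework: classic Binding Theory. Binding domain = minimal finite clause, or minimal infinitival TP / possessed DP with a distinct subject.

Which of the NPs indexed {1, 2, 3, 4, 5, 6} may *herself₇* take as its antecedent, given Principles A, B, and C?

*herself* is an anaphor, so Principle A applies: it must be bound in its binding domain.
Binding domain of *herself₇*: the possessed DP, whose subject is Carmen₅.
*Tamar₁* c-commands the anaphor but is outside its binding domain → cannot satisfy Principle A.
*Clara₂* c-commands the anaphor but is outside its binding domain → cannot satisfy Principle A.
*Nadia₃* does not c-command the anaphor → cannot bind it.
*[Nadia₃'s editor]₄* c-commands the anaphor but is outside its binding domain → cannot satisfy Principle A.
*Carmen₅* c-commands the anaphor within its binding domain → licit binder.
*Greta₆* does not c-command the anaphor → cannot bind it.

{5}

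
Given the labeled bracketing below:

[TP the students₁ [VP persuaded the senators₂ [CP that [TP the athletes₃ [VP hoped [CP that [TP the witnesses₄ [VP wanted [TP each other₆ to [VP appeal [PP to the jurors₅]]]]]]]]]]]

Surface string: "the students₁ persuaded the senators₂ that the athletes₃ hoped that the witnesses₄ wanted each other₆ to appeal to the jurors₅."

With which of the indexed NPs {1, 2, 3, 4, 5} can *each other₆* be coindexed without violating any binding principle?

*each other* is an anaphor, so Principle A applies: it must be bound in its binding domain.
Binding domain of *each other₆*: the embedded TP, whose subject is the witnesses₄.
*the students₁* c-commands the anaphor but is outside its binding domain → cannot satisfy Principle A.
*the senators₂* c-commands the anaphor but is outside its binding domain → cannot satisfy Principle A.
*the athletes₃* c-commands the anaphor but is outside its binding domain → cannot satisfy Principle A.
*the witnesses₄* c-commands the anaphor within its binding domain → licit binder.
*the jurors₅* does not c-command the anaphor → cannot bind it.

{4}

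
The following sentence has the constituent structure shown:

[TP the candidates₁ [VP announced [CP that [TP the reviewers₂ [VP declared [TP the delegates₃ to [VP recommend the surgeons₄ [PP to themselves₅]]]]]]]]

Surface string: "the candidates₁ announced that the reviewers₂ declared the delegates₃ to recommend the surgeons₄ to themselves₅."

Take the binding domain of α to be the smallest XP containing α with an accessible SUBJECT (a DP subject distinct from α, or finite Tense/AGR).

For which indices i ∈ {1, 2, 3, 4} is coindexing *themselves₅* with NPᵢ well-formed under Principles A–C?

*themselves* is an anaphor, so Principle A applies: it must be bound in its binding domain.
Binding domain of *themselves₅*: the embedded TP, whose subject is the delegates₃.
*the candidates₁* c-commands the anaphor but is outside its binding domain → cannot satisfy Principle A.
*the reviewers₂* c-commands the anaphor but is outside its binding domain → cannot satisfy Principle A.
*the delegates₃* c-commands the anaphor within its binding domain → licit binder.
*the surgeons₄* c-commands the anaphor within its binding domain → licit binder.

{3, 4}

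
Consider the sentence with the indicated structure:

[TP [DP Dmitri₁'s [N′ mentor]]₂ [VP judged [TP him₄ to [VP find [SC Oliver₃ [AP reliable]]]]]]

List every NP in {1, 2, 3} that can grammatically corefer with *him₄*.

*him* is a pronoun, so Principle B applies: it must be free in its binding domain.
Binding domain of *him₄*: the matrix TP, whose subject is [Dmitri₁'s mentor]₂.
*Dmitri₁* and the pronoun do not c-command one another → neither Principle B nor Principle C is at stake; coindexation permitted.
*[Dmitri₁'s mentor]₂* c-commands the pronoun within its binding domain → coindexation would violate Principle B.
*Oliver₃*: the pronoun c-commands this R-expression → coindexation would violate Principle C on *Oliver₃*.

{1}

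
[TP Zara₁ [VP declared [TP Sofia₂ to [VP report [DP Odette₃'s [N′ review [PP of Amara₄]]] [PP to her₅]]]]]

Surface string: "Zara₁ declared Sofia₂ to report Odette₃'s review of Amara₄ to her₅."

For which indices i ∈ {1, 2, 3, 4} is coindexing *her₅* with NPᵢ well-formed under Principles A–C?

{1, 3, 4}

*her* is a pronoun, so Principle B applies: it must be free in its binding domain.
Binding domain of *her₅*: the embedded TP, whose subject is Sofia₂.
*Zara₁* c-commands the pronoun but from outside its binding domain, and is not c-commanded by it → coindexation permitted.
*Sofia₂* c-commands the pronoun within its binding domain → coindexation would violate Principle B.
*Odette₃* and the pronoun do not c-command one another → neither Principle B nor Principle C is at stake; coindexation permitted.
*Amara₄* and the pronoun do not c-command one another → neither Principle B nor Principle C is at stake; coindexation permitted.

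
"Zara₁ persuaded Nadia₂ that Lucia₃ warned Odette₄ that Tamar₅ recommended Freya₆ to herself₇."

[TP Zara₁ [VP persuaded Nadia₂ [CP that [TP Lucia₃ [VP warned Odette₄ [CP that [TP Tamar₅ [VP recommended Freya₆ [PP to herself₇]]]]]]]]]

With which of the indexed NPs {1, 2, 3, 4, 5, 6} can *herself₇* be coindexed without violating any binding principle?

*herself* is an anaphor, so Principle A applies: it must be bound in its binding domain.
Binding domain of *herself₇*: the embedded TP, whose subject is Tamar₅.
*Zara₁* c-commands the anaphor but is outside its binding domain → cannot satisfy Principle A.
*Nadia₂* c-commands the anaphor but is outside its binding domain → cannot satisfy Principle A.
*Lucia₃* c-commands the anaphor but is outside its binding domain → cannot satisfy Principle A.
*Odette₄* c-commands the anaphor but is outside its binding domain → cannot satisfy Principle A.
*Tamar₅* c-commands the anaphor within its binding domain → licit binder.
*Freya₆* c-commands the anaphor within its binding domain → licit binder.

{5, 6}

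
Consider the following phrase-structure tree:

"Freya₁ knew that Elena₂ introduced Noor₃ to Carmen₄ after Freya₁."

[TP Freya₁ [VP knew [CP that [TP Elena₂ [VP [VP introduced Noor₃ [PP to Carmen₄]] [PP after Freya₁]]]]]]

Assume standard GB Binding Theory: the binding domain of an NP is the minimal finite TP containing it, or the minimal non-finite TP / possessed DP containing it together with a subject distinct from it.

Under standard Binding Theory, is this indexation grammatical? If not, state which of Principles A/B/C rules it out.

Principle C

The two coindexed NPs are *Freya₁* (the lower occurrence) and *Freya₁* (the higher occurrence).
*Freya₁* (the lower occurrence) is an R-expression. Principle C requires it to be free everywhere.
*Freya₁* (the higher occurrence) c-commands it and carries the same index.
The R-expression is bound → Principle C violation.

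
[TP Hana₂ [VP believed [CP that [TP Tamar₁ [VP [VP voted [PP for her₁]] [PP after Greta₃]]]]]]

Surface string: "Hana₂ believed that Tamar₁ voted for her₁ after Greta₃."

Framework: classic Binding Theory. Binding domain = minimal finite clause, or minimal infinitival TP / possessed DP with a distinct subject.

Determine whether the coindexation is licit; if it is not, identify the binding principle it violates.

The two coindexed NPs are *Tamar₁* and *her₁*.
*her₁* is a pronoun. Its binding domain is the embedded TP, whose subject is Tamar₁.
*Tamar₁* c-commands it within that domain and carries the same index.
The pronoun is locally bound → Principle B violation.

Principle B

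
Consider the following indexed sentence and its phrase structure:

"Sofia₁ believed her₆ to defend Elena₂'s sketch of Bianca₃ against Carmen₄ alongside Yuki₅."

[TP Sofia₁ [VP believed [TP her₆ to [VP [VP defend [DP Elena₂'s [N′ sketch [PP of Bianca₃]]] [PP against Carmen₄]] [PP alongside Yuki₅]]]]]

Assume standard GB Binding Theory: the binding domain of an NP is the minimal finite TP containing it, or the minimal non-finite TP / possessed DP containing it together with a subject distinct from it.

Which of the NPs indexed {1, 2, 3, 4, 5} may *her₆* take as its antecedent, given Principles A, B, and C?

*her* is a pronoun, so Principle B applies: it must be free in its binding domain.
Binding domain of *her₆*: the matrix TP, whose subject is Sofia₁.
*Sofia₁* c-commands the pronoun within its binding domain → coindexation would violate Principle B.
*Elena₂*: the pronoun c-commands this R-expression → coindexation would violate Principle C on *Elena₂*.
*Bianca₃*: the pronoun c-commands this R-expression → coindexation would violate Principle C on *Bianca₃*.
*Carmen₄*: the pronoun c-commands this R-expression → coindexation would violate Principle C on *Carmen₄*.
*Yuki₅*: the pronoun c-commands this R-expression → coindexation would violate Principle C on *Yuki₅*.

none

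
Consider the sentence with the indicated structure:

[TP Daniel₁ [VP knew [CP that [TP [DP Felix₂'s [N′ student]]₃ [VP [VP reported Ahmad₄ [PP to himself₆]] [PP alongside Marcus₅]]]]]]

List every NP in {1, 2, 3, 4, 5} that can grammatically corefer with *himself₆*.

*himself* is an anaphor, so Principle A applies: it must be bound in its binding domain.
Binding domain of *himself₆*: the embedded TP, whose subject is [Felix₂'s student]₃.
*Daniel₁* c-commands the anaphor but is outside its binding domain → cannot satisfy Principle A.
*Felix₂* does not c-command the anaphor → cannot bind it.
*[Felix₂'s student]₃* c-commands the anaphor within its binding domain → licit binder.
*Ahmad₄* c-commands the anaphor within its binding domain → licit binder.
*Marcus₅* does not c-command the anaphor → cannot bind it.

{3, 4}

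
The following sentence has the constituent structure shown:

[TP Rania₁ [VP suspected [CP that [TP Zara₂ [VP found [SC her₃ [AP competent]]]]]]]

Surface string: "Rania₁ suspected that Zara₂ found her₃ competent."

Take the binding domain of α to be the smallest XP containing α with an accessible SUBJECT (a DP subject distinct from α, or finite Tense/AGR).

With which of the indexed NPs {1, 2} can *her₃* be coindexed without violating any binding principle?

{1}

*her* is a pronoun, so Principle B applies: it must be free in its binding domain.
Binding domain of *her₃*: the embedded TP, whose subject is Zara₂.
*Rania₁* c-commands the pronoun but from outside its binding domain, and is not c-commanded by it → coindexation permitted.
*Zara₂* c-commands the pronoun within its binding domain → coindexation would violate Principle B.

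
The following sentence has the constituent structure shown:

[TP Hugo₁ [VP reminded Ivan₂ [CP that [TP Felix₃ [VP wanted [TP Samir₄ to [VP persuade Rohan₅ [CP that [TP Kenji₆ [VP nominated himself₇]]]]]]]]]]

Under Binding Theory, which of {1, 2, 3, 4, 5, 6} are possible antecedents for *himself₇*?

{6}

*himself* is an anaphor, so Principle A applies: it must be bound in its binding domain.
Binding domain of *himself₇*: the embedded TP, whose subject is Kenji₆.
*Hugo₁* c-commands the anaphor but is outside its binding domain → cannot satisfy Principle A.
*Ivan₂* c-commands the anaphor but is outside its binding domain → cannot satisfy Principle A.
*Felix₃* c-commands the anaphor but is outside its binding domain → cannot satisfy Principle A.
*Samir₄* c-commands the anaphor but is outside its binding domain → cannot satisfy Principle A.
*Rohan₅* c-commands the anaphor but is outside its binding domain → cannot satisfy Principle A.
*Kenji₆* c-commands the anaphor within its binding domain → licit binder.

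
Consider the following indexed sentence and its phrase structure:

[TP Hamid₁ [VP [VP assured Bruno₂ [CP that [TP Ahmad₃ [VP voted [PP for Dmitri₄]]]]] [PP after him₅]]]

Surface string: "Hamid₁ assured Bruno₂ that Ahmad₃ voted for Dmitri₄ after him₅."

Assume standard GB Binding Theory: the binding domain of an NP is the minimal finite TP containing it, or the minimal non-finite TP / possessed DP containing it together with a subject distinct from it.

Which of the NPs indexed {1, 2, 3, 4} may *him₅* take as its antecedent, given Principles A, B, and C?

*him* is a pronoun, so Principle B applies: it must be free in its binding domain.
Binding domain of *him₅*: the matrix TP, whose subject is Hamid₁.
*Hamid₁* c-commands the pronoun within its binding domain → coindexation would violate Principle B.
*Bruno₂* and the pronoun do not c-command one another → neither Principle B nor Principle C is at stake; coindexation permitted.
*Ahmad₃* and the pronoun do not c-command one another → neither Principle B nor Principle C is at stake; coindexation permitted.
*Dmitri₄* and the pronoun do not c-command one another → neither Principle B nor Principle C is at stake; coindexation permitted.

{2, 3, 4}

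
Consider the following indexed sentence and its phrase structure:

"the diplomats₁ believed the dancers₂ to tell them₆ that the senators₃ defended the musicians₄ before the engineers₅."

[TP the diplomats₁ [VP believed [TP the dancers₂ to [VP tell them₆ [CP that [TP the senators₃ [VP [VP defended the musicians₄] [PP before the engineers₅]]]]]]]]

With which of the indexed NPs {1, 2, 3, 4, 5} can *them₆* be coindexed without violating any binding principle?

*them* is a pronoun, so Principle B applies: it must be free in its binding domain.
Binding domain of *them₆*: the embedded TP, whose subject is the dancers₂.
*the diplomats₁* c-commands the pronoun but from outside its binding domain, and is not c-commanded by it → coindexation permitted.
*the dancers₂* c-commands the pronoun within its binding domain → coindexation would violate Principle B.
*the senators₃*: the pronoun c-commands this R-expression → coindexation would violate Principle C on *the senators₃*.
*the musicians₄*: the pronoun c-commands this R-expression → coindexation would violate Principle C on *the musicians₄*.
*the engineers₅*: the pronoun c-commands this R-expression → coindexation would violate Principle C on *the engineers₅*.

{1}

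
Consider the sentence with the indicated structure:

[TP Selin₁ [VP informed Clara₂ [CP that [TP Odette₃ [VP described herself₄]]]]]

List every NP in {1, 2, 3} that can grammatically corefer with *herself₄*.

{3}

*herself* is an anaphor, so Principle A applies: it must be bound in its binding domain.
Binding domain of *herself₄*: the embedded TP, whose subject is Odette₃.
*Selin₁* c-commands the anaphor but is outside its binding domain → cannot satisfy Principle A.
*Clara₂* c-commands the anaphor but is outside its binding domain → cannot satisfy Principle A.
*Odette₃* c-commands the anaphor within its binding domain → licit binder.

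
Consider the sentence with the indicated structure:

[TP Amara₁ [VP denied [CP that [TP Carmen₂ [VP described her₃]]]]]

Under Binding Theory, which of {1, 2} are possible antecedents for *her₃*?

*her* is a pronoun, so Principle B applies: it must be free in its binding domain.
Binding domain of *her₃*: the embedded TP, whose subject is Carmen₂.
*Amara₁* c-commands the pronoun but from outside its binding domain, and is not c-commanded by it → coindexation permitted.
*Carmen₂* c-commands the pronoun within its binding domain → coindexation would violate Principle B.

{1}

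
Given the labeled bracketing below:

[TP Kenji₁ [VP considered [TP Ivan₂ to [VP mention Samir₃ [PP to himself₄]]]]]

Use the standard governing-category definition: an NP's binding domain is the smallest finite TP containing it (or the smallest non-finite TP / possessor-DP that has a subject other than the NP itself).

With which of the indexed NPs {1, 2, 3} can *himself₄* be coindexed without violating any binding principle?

*himself* is an anaphor, so Principle A applies: it must be bound in its binding domain.
Binding domain of *himself₄*: the embedded TP, whose subject is Ivan₂.
*Kenji₁* c-commands the anaphor but is outside its binding domain → cannot satisfy Principle A.
*Ivan₂* c-commands the anaphor within its binding domain → licit binder.
*Samir₃* c-commands the anaphor within its binding domain → licit binder.

{2, 3}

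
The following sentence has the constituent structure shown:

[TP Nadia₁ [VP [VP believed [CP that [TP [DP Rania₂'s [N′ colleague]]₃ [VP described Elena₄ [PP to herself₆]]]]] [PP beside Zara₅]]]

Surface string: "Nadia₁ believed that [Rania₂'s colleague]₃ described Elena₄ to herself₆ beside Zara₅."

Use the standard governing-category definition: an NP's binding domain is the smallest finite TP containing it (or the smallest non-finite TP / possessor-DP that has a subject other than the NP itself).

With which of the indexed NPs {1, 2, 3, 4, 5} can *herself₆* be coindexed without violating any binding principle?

{3, 4}

*herself* is an anaphor, so Principle A applies: it must be bound in its binding domain.
Binding domain of *herself₆*: the embedded TP, whose subject is [Rania₂'s colleague]₃.
*Nadia₁* c-commands the anaphor but is outside its binding domain → cannot satisfy Principle A.
*Rania₂* does not c-command the anaphor → cannot bind it.
*[Rania₂'s colleague]₃* c-commands the anaphor within its binding domain → licit binder.
*Elena₄* c-commands the anaphor within its binding domain → licit binder.
*Zara₅* does not c-command the anaphor → cannot bind it.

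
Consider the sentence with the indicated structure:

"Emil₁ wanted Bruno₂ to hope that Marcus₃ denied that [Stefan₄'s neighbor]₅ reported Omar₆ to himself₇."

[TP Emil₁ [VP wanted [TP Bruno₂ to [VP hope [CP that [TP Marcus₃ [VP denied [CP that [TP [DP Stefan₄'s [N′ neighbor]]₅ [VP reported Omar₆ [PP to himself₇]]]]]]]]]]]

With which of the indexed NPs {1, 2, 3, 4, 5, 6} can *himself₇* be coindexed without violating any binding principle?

{5, 6}

*himself* is an anaphor, so Principle A applies: it must be bound in its binding domain.
Binding domain of *himself₇*: the embedded TP, whose subject is [Stefan₄'s neighbor]₅.
*Emil₁* c-commands the anaphor but is outside its binding domain → cannot satisfy Principle A.
*Bruno₂* c-commands the anaphor but is outside its binding domain → cannot satisfy Principle A.
*Marcus₃* c-commands the anaphor but is outside its binding domain → cannot satisfy Principle A.
*Stefan₄* does not c-command the anaphor → cannot bind it.
*[Stefan₄'s neighbor]₅* c-commands the anaphor within its binding domain → licit binder.
*Omar₆* c-commands the anaphor within its binding domain → licit binder.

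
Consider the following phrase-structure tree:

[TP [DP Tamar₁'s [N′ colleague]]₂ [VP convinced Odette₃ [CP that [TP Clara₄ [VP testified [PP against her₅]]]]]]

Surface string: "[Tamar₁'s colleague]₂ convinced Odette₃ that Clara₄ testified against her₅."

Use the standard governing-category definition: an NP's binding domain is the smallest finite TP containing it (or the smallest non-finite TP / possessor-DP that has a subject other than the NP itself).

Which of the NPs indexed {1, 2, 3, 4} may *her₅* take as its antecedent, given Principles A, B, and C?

{1, 2, 3}

*her* is a pronoun, so Principle B applies: it must be free in its binding domain.
Binding domain of *her₅*: the embedded TP, whose subject is Clara₄.
*Tamar₁* and the pronoun do not c-command one another → neither Principle B nor Principle C is at stake; coindexation permitted.
*[Tamar₁'s colleague]₂* c-commands the pronoun but from outside its binding domain, and is not c-commanded by it → coindexation permitted.
*Odette₃* c-commands the pronoun but from outside its binding domain, and is not c-commanded by it → coindexation permitted.
*Clara₄* c-commands the pronoun within its binding domain → coindexation would violate Principle B.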